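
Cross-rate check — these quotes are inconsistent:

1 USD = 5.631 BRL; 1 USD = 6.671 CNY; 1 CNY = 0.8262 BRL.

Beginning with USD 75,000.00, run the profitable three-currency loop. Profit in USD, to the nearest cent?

Profitable loop is USD → BRL → CNY → USD:
USD 75,000.00 × 5.631 = BRL 422,325.00
BRL 422,325.00 ÷ 0.8262 = CNY 511,165.58
CNY 511,165.58 ÷ 6.671 = USD 76,625.03
Profit = USD 76,625.03 − USD 75,000.00

Profit: USD 1,625.03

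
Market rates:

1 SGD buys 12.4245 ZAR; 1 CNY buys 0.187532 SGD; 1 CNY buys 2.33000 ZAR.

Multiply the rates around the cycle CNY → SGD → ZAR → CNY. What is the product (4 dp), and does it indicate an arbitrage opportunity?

1.0000 (no arbitrage)

Around CNY → SGD → ZAR → CNY: 1 × 0.187532 × 12.4245 ÷ 2.33000 = 0.999996
Product ≈ 1 (deviation 0.000%, within rounding noise).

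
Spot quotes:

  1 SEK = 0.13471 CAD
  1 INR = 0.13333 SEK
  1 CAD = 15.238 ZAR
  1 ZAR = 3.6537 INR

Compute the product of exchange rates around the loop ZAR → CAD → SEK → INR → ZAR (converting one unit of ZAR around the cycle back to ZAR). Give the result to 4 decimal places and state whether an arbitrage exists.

1.0000 (no arbitrage)

Around ZAR → CAD → SEK → INR → ZAR: 1 ÷ 15.238 ÷ 0.13471 ÷ 0.13333 ÷ 3.6537 = 1.000026
Product ≈ 1 (deviation 0.003%, within rounding noise).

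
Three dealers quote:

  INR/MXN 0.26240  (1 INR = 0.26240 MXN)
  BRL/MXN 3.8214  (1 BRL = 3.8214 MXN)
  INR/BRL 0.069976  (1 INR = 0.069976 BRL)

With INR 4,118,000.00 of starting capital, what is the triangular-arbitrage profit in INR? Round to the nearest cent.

Profitable loop is INR → BRL → MXN → INR:
INR 4,118,000.00 × 0.069976 = BRL 288,161.17
BRL 288,161.17 × 3.8214 = MXN 1,101,179.09
MXN 1,101,179.09 ÷ 0.26240 = INR 4,196,566.64
Profit = INR 4,196,566.64 − INR 4,118,000.00

Profit: INR 78,566.64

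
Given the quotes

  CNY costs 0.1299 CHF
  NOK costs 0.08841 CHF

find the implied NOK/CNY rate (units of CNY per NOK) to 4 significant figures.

1 NOK × 0.08841 = 0.08841 CHF
0.08841 CHF ÷ 0.1299 = 0.6806 CNY

NOK/CNY = 0.6806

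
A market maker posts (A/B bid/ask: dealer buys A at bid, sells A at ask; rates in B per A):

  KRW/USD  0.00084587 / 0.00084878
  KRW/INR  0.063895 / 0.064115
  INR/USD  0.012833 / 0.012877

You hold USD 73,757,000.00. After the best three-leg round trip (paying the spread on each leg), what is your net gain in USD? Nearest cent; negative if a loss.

Net profit: USD 1,810,059.65

Best loop USD → INR → KRW → USD:
USD 73,757,000.00 ÷ 0.012877 (buy INR at ask) = INR 5,727,809,272.35
INR 5,727,809,272.35 ÷ 0.064115 (buy KRW at ask) = KRW 89,336,493,369
KRW 89,336,493,369 × 0.00084587 (sell KRW at bid) = USD 75,567,059.65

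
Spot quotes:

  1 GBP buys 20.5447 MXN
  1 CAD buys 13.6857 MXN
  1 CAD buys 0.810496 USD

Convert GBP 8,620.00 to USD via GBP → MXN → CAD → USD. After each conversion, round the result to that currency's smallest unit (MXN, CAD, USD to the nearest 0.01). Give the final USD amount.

USD 10,487.96

GBP 8,620.00 × 20.5447 = MXN 177,095.31
MXN 177,095.31 ÷ 13.6857 = CAD 12,940.17
CAD 12,940.17 × 0.810496 = USD 10,487.96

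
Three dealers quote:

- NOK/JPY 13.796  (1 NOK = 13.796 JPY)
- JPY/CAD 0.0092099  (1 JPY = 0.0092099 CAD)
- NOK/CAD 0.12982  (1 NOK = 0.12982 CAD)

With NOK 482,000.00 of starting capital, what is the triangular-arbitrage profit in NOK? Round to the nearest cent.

Profit: NOK 10,470.87

Profitable loop is NOK → CAD → JPY → NOK:
NOK 482,000.00 × 0.12982 = CAD 62,573.24
CAD 62,573.24 ÷ 0.0092099 = JPY 6,794,128
JPY 6,794,128 ÷ 13.796 = NOK 492,470.87
Profit = NOK 492,470.87 − NOK 482,000.00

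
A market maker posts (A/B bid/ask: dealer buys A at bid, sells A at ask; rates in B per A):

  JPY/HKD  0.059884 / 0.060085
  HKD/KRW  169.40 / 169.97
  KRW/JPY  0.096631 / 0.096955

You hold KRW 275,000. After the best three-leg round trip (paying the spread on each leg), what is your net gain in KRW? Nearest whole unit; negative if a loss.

Best loop KRW → HKD → JPY → KRW:
KRW 275,000 ÷ 169.97 (buy HKD at ask) = HKD 1,617.93
HKD 1,617.93 ÷ 0.060085 (buy JPY at ask) = JPY 26,927
JPY 26,927 ÷ 0.096955 (buy KRW at ask) = KRW 277,731

Net profit: KRW 2,731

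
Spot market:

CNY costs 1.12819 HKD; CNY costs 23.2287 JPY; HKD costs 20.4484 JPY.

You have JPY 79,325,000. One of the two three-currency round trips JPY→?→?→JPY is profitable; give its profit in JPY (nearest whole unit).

Profitable loop is JPY → HKD → CNY → JPY:
JPY 79,325,000 ÷ 20.4484 = HKD 3,879,276.62
HKD 3,879,276.62 ÷ 1.12819 = CNY 3,438,495.84
CNY 3,438,495.84 × 23.2287 = JPY 79,871,788
Profit = JPY 79,871,788 − JPY 79,325,000

Profit: JPY 546,788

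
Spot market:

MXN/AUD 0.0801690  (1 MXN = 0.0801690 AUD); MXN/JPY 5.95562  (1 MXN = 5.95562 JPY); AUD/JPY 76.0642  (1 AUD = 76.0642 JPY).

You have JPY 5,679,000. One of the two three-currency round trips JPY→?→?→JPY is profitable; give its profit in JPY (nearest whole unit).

Profitable loop is JPY → MXN → AUD → JPY:
JPY 5,679,000 ÷ 5.95562 = MXN 953,553.11
MXN 953,553.11 × 0.0801690 = AUD 76,445.40
AUD 76,445.40 × 76.0642 = JPY 5,814,758
Profit = JPY 5,814,758 − JPY 5,679,000

Profit: JPY 135,758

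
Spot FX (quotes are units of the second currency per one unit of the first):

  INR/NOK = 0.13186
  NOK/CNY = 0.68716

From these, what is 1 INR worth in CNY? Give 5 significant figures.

INR/CNY = 0.090609

1 INR × 0.13186 = 0.13186 NOK
0.13186 NOK × 0.68716 = 0.0906089 CNY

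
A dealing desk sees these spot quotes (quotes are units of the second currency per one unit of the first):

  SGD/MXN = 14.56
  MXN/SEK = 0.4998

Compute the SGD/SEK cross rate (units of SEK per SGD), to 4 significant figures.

1 SGD × 14.56 = 14.56 MXN
14.56 MXN × 0.4998 = 7.27709 SEK

SGD/SEK = 7.277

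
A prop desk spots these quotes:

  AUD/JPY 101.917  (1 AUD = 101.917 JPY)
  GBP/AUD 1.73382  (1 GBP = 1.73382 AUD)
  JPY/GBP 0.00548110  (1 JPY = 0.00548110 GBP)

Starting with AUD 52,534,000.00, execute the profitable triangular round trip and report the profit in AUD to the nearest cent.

Profit: AUD 1,706,302.68

Profitable loop is AUD → GBP → JPY → AUD:
AUD 52,534,000.00 ÷ 1.73382 = GBP 30,299,569.74
GBP 30,299,569.74 ÷ 0.00548110 = JPY 5,528,008,928
JPY 5,528,008,928 ÷ 101.917 = AUD 54,240,302.68
Profit = AUD 54,240,302.68 − AUD 52,534,000.00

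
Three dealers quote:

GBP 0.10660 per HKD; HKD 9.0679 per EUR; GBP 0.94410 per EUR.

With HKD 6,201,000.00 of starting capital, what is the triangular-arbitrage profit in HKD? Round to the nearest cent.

Profit: HKD 148,034.11

Profitable loop is HKD → GBP → EUR → HKD:
HKD 6,201,000.00 × 0.10660 = GBP 661,026.60
GBP 661,026.60 ÷ 0.94410 = EUR 700,165.87
EUR 700,165.87 × 9.0679 = HKD 6,349,034.11
Profit = HKD 6,349,034.11 − HKD 6,201,000.00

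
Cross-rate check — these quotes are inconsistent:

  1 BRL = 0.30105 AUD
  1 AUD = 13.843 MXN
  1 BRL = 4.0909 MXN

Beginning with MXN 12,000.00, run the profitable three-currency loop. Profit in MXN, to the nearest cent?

Profit: MXN 224.50

Profitable loop is MXN → BRL → AUD → MXN:
MXN 12,000.00 ÷ 4.0909 = BRL 2,933.34
BRL 2,933.34 × 0.30105 = AUD 883.08
AUD 883.08 × 13.843 = MXN 12,224.50
Profit = MXN 12,224.50 − MXN 12,000.00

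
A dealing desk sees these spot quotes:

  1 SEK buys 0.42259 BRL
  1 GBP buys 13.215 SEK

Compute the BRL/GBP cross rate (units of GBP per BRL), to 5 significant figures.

1 BRL ÷ 0.42259 = 2.36636 SEK
2.36636 SEK ÷ 13.215 = 0.179066 GBP

BRL/GBP = 0.17907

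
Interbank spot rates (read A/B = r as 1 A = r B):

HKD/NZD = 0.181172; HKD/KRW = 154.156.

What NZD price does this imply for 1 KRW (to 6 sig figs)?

1 KRW ÷ 154.156 = 0.00648694 HKD
0.00648694 HKD × 0.181172 = 0.00117525 NZD

KRW/NZD = 0.00117525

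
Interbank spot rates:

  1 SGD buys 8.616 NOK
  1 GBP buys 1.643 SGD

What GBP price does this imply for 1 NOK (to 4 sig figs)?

NOK/GBP = 0.07064

1 NOK ÷ 8.616 = 0.116063 SGD
0.116063 SGD ÷ 1.643 = 0.070641 GBP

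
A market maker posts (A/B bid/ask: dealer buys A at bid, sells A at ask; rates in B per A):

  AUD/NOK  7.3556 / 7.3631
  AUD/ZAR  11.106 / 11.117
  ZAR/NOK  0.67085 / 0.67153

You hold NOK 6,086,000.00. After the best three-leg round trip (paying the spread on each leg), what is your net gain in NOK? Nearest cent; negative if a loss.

Net profit: NOK 72,207.84

Best loop NOK → AUD → ZAR → NOK:
NOK 6,086,000.00 ÷ 7.3631 (buy AUD at ask) = AUD 826,554.03
AUD 826,554.03 × 11.106 (sell AUD at bid) = ZAR 9,179,709.09
ZAR 9,179,709.09 × 0.67085 (sell ZAR at bid) = NOK 6,158,207.84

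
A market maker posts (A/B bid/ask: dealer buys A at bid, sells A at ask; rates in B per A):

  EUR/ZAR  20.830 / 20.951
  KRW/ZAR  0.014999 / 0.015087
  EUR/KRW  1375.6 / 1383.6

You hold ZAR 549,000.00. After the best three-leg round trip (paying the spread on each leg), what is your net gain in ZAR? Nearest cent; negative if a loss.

Net result: ZAR -1,167.02 (no profitable arbitrage after spreads)

Best loop ZAR → KRW → EUR → ZAR:
ZAR 549,000.00 ÷ 0.015087 (buy KRW at ask) = KRW 36,388,944
KRW 36,388,944 ÷ 1383.6 (buy EUR at ask) = EUR 26,300.19
EUR 26,300.19 × 20.830 (sell EUR at bid) = ZAR 547,832.98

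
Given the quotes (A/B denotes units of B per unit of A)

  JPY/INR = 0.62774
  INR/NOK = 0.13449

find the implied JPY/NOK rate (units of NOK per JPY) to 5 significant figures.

JPY/NOK = 0.084425

1 JPY × 0.62774 = 0.62774 INR
0.62774 INR × 0.13449 = 0.0844248 NOK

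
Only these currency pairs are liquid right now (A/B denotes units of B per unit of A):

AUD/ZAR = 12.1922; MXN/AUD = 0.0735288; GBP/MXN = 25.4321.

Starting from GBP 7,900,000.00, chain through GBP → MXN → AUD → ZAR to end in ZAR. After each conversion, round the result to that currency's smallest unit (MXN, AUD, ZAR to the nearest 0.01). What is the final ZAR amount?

ZAR 180,114,580.30

GBP 7,900,000.00 × 25.4321 = MXN 200,913,590.00
MXN 200,913,590.00 × 0.0735288 = AUD 14,772,935.18
AUD 14,772,935.18 × 12.1922 = ZAR 180,114,580.30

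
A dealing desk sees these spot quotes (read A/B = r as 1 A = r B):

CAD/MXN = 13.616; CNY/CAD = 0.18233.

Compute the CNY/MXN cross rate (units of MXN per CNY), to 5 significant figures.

CNY/MXN = 2.4826

1 CNY × 0.18233 = 0.18233 CAD
0.18233 CAD × 13.616 = 2.48261 MXN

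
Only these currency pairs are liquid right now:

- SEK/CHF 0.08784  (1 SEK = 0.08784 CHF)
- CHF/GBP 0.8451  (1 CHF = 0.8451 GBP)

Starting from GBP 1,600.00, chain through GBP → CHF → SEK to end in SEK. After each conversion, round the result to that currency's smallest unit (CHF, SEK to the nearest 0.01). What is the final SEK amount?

GBP 1,600.00 ÷ 0.8451 = CHF 1,893.27
CHF 1,893.27 ÷ 0.08784 = SEK 21,553.62

SEK 21,553.62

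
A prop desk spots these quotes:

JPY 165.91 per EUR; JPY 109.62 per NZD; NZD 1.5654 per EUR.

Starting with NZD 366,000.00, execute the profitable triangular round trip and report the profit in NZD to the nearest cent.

Profit: NZD 12,550.35

Profitable loop is NZD → JPY → EUR → NZD:
NZD 366,000.00 × 109.62 = JPY 40,120,920
JPY 40,120,920 ÷ 165.91 = EUR 241,823.40
EUR 241,823.40 × 1.5654 = NZD 378,550.35
Profit = NZD 378,550.35 − NZD 366,000.00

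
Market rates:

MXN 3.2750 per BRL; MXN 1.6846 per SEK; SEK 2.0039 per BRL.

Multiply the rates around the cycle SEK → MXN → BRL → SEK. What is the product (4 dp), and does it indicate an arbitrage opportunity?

1.0308 (arbitrage exists)

Around SEK → MXN → BRL → SEK: 1 × 1.6846 ÷ 3.2750 × 2.0039 = 1.030769
Product > 1; profitable direction is SEK → MXN → BRL → SEK.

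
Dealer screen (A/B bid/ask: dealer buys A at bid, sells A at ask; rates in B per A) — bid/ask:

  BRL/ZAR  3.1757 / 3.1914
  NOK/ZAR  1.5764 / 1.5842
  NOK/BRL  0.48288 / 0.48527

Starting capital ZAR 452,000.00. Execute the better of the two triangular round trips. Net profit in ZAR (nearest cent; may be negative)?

Best loop ZAR → BRL → NOK → ZAR:
ZAR 452,000.00 ÷ 3.1914 (buy BRL at ask) = BRL 141,630.63
BRL 141,630.63 ÷ 0.48527 (buy NOK at ask) = NOK 291,859.44
NOK 291,859.44 × 1.5764 (sell NOK at bid) = ZAR 460,087.23

Net profit: ZAR 8,087.23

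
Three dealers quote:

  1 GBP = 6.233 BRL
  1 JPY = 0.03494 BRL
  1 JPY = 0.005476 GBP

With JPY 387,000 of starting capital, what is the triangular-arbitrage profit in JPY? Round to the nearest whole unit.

Profit: JPY 9,162

Profitable loop is JPY → BRL → GBP → JPY:
JPY 387,000 × 0.03494 = BRL 13,521.78
BRL 13,521.78 ÷ 6.233 = GBP 2,169.39
GBP 2,169.39 ÷ 0.005476 = JPY 396,162
Profit = JPY 396,162 − JPY 387,000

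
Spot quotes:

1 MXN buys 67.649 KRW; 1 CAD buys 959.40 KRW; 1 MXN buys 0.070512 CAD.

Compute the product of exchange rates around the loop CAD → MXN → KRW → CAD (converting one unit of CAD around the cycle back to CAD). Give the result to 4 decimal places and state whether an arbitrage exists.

1.0000 (no arbitrage)

Around CAD → MXN → KRW → CAD: 1 ÷ 0.070512 × 67.649 ÷ 959.40 = 0.999997
Product ≈ 1 (deviation 0.000%, within rounding noise).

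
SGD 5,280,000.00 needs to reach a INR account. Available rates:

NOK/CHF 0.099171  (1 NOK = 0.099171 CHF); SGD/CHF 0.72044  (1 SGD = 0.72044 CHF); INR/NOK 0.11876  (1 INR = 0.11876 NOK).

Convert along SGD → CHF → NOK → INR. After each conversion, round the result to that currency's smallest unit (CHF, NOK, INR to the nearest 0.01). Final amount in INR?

INR 322,980,913.61

SGD 5,280,000.00 × 0.72044 = CHF 3,803,923.20
CHF 3,803,923.20 ÷ 0.099171 = NOK 38,357,213.30
NOK 38,357,213.30 ÷ 0.11876 = INR 322,980,913.61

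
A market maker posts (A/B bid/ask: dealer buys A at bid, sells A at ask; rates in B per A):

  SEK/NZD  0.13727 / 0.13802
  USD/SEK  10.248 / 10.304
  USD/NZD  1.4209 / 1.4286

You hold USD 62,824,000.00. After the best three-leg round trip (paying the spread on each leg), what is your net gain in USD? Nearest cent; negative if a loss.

Net result: USD -55,575.83 (no profitable arbitrage after spreads)

Best loop USD → NZD → SEK → USD:
USD 62,824,000.00 × 1.4209 (sell USD at bid) = NZD 89,266,621.60
NZD 89,266,621.60 ÷ 0.13802 (buy SEK at ask) = SEK 646,765,842.63
SEK 646,765,842.63 ÷ 10.304 (buy USD at ask) = USD 62,768,424.17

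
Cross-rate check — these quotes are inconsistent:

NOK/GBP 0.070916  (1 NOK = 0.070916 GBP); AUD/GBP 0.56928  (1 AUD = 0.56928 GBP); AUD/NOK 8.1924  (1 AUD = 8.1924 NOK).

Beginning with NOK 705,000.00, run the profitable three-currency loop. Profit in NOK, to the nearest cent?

Profit: NOK 14,479.74

Profitable loop is NOK → GBP → AUD → NOK:
NOK 705,000.00 × 0.070916 = GBP 49,995.78
GBP 49,995.78 ÷ 0.56928 = AUD 87,822.83
AUD 87,822.83 × 8.1924 = NOK 719,479.74
Profit = NOK 719,479.74 − NOK 705,000.00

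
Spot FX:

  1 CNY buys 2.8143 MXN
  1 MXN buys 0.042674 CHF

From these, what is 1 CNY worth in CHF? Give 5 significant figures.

CNY/CHF = 0.12010

1 CNY × 2.8143 = 2.8143 MXN
2.8143 MXN × 0.042674 = 0.120097 CHF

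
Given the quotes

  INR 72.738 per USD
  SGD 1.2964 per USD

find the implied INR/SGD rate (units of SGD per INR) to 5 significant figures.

1 INR ÷ 72.738 = 0.013748 USD
0.013748 USD × 1.2964 = 0.0178229 SGD

INR/SGD = 0.017823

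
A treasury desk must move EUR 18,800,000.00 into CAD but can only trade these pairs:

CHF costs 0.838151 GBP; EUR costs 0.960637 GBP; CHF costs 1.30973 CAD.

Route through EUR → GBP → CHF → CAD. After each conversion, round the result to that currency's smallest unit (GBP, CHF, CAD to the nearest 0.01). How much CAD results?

CAD 28,221,277.37

EUR 18,800,000.00 × 0.960637 = GBP 18,059,975.60
GBP 18,059,975.60 ÷ 0.838151 = CHF 21,547,400.89
CHF 21,547,400.89 × 1.30973 = CAD 28,221,277.37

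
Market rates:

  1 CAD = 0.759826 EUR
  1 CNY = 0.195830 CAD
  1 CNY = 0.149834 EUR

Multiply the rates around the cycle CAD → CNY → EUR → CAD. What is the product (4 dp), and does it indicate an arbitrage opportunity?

1.0070 (arbitrage exists)

Around CAD → CNY → EUR → CAD: 1 ÷ 0.195830 × 0.149834 ÷ 0.759826 = 1.006971
Product > 1; profitable direction is CAD → CNY → EUR → CAD.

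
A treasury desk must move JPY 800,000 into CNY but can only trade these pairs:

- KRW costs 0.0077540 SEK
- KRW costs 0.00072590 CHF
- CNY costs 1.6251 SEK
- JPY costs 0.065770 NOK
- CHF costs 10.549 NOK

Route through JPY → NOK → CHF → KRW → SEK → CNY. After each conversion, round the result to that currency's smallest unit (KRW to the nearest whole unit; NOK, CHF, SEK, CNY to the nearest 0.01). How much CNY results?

CNY 32,785.01

JPY 800,000 × 0.065770 = NOK 52,616.00
NOK 52,616.00 ÷ 10.549 = CHF 4,987.77
CHF 4,987.77 ÷ 0.00072590 = KRW 6,871,153
KRW 6,871,153 × 0.0077540 = SEK 53,278.92
SEK 53,278.92 ÷ 1.6251 = CNY 32,785.01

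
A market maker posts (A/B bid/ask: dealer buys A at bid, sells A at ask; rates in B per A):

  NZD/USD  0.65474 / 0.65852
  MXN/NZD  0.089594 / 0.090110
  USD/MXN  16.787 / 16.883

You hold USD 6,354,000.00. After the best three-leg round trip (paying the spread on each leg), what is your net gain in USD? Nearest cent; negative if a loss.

Net result: USD -11,570.76 (no profitable arbitrage after spreads)

Best loop USD → NZD → MXN → USD:
USD 6,354,000.00 ÷ 0.65852 (buy NZD at ask) = NZD 9,648,909.68
NZD 9,648,909.68 ÷ 0.090110 (buy MXN at ask) = MXN 107,079,232.90
MXN 107,079,232.90 ÷ 16.883 (buy USD at ask) = USD 6,342,429.24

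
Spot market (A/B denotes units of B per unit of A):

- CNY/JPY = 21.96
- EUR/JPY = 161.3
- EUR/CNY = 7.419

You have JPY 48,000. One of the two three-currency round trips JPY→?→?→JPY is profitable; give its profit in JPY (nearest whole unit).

Profitable loop is JPY → EUR → CNY → JPY:
JPY 48,000 ÷ 161.3 = EUR 297.58
EUR 297.58 × 7.419 = CNY 2,207.76
CNY 2,207.76 × 21.96 = JPY 48,482
Profit = JPY 48,482 − JPY 48,000

Profit: JPY 482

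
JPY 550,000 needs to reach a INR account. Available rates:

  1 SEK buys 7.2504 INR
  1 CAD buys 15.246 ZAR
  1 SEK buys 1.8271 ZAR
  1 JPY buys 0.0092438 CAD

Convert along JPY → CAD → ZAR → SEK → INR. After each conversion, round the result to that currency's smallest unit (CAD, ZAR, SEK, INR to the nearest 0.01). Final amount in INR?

JPY 550,000 × 0.0092438 = CAD 5,084.09
CAD 5,084.09 × 15.246 = ZAR 77,512.04
ZAR 77,512.04 ÷ 1.8271 = SEK 42,423.53
SEK 42,423.53 × 7.2504 = INR 307,587.56

INR 307,587.56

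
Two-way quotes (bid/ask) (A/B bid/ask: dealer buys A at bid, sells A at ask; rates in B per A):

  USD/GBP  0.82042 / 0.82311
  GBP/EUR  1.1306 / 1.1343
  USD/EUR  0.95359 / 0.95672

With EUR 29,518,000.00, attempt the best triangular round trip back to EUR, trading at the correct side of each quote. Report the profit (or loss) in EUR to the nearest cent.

Net profit: EUR 630,298.49

Best loop EUR → GBP → USD → EUR:
EUR 29,518,000.00 ÷ 1.1343 (buy GBP at ask) = GBP 26,023,097.95
GBP 26,023,097.95 ÷ 0.82311 (buy USD at ask) = USD 31,615,577.44
USD 31,615,577.44 × 0.95359 (sell USD at bid) = EUR 30,148,298.49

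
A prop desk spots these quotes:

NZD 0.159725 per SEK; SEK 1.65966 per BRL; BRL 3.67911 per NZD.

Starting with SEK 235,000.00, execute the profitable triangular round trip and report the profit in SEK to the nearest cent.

Profit: SEK 5,953.40

Profitable loop is SEK → BRL → NZD → SEK:
SEK 235,000.00 ÷ 1.65966 = BRL 141,595.27
BRL 141,595.27 ÷ 3.67911 = NZD 38,486.28
NZD 38,486.28 ÷ 0.159725 = SEK 240,953.40
Profit = SEK 240,953.40 − SEK 235,000.00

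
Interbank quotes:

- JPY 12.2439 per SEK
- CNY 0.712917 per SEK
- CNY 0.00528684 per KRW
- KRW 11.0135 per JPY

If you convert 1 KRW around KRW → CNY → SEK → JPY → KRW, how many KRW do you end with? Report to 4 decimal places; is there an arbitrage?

Around KRW → CNY → SEK → JPY → KRW: 1 × 0.00528684 ÷ 0.712917 × 12.2439 × 11.0135 = 1.000005
Product ≈ 1 (deviation 0.001%, within rounding noise).

1.0000 (no arbitrage)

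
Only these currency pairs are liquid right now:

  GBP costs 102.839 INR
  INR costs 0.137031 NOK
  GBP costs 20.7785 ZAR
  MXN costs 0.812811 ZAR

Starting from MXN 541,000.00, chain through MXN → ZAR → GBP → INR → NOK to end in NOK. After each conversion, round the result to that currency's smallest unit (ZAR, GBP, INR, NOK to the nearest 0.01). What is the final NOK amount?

MXN 541,000.00 × 0.812811 = ZAR 439,730.75
ZAR 439,730.75 ÷ 20.7785 = GBP 21,162.78
GBP 21,162.78 × 102.839 = INR 2,176,359.13
INR 2,176,359.13 × 0.137031 = NOK 298,228.67

NOK 298,228.67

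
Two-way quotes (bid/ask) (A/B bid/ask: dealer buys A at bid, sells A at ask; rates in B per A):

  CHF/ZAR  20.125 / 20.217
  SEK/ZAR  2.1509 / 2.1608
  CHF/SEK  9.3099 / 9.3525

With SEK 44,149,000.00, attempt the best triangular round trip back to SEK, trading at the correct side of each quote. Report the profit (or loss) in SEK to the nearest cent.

Net result: SEK -183,251.42 (no profitable arbitrage after spreads)

Best loop SEK → CHF → ZAR → SEK:
SEK 44,149,000.00 ÷ 9.3525 (buy CHF at ask) = CHF 4,720,556.00
CHF 4,720,556.00 × 20.125 (sell CHF at bid) = ZAR 95,001,189.52
ZAR 95,001,189.52 ÷ 2.1608 (buy SEK at ask) = SEK 43,965,748.58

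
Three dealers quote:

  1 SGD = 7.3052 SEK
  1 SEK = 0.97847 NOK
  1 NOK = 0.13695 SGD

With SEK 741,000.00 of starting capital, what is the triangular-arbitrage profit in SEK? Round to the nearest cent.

Profit: SEK 15,966.30

Profitable loop is SEK → SGD → NOK → SEK:
SEK 741,000.00 ÷ 7.3052 = SGD 101,434.59
SGD 101,434.59 ÷ 0.13695 = NOK 740,668.82
NOK 740,668.82 ÷ 0.97847 = SEK 756,966.30
Profit = SEK 756,966.30 − SEK 741,000.00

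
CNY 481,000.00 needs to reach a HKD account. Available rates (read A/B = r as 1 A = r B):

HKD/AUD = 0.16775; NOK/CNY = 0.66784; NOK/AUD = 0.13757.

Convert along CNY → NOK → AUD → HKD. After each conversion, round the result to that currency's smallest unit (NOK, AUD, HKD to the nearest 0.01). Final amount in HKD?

HKD 590,654.96

CNY 481,000.00 ÷ 0.66784 = NOK 720,232.39
NOK 720,232.39 × 0.13757 = AUD 99,082.37
AUD 99,082.37 ÷ 0.16775 = HKD 590,654.96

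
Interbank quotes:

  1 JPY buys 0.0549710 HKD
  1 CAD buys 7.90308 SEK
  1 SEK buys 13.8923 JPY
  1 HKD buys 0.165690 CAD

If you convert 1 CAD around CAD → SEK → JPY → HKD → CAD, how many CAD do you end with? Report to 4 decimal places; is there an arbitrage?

Around CAD → SEK → JPY → HKD → CAD: 1 × 7.90308 × 13.8923 × 0.0549710 × 0.165690 = 1.000001
Product ≈ 1 (deviation 0.000%, within rounding noise).

1.0000 (no arbitrage)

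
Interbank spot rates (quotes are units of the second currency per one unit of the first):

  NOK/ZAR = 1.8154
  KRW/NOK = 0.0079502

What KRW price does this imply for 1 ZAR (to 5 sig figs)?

1 ZAR ÷ 1.8154 = 0.550843 NOK
0.550843 NOK ÷ 0.0079502 = 69.2867 KRW

ZAR/KRW = 69.287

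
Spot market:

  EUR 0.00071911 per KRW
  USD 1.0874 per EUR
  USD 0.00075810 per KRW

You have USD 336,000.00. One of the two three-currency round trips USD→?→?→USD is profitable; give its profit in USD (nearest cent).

Profit: USD 10,575.16

Profitable loop is USD → KRW → EUR → USD:
USD 336,000.00 ÷ 0.00075810 = KRW 443,213,296
KRW 443,213,296 × 0.00071911 = EUR 318,719.11
EUR 318,719.11 × 1.0874 = USD 346,575.16
Profit = USD 346,575.16 − USD 336,000.00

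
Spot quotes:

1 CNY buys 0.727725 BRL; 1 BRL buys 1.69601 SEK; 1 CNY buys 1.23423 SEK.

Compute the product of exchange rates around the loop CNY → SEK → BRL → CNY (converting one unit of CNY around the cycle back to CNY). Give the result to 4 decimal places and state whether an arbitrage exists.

Around CNY → SEK → BRL → CNY: 1 × 1.23423 ÷ 1.69601 ÷ 0.727725 = 1.000001
Product ≈ 1 (deviation 0.000%, within rounding noise).

1.0000 (no arbitrage)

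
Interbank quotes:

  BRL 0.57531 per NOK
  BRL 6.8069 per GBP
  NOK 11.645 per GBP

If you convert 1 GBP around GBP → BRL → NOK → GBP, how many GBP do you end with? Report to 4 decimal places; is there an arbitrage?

1.0160 (arbitrage exists)

Around GBP → BRL → NOK → GBP: 1 × 6.8069 ÷ 0.57531 ÷ 11.645 = 1.016033
Product > 1; profitable direction is GBP → BRL → NOK → GBP.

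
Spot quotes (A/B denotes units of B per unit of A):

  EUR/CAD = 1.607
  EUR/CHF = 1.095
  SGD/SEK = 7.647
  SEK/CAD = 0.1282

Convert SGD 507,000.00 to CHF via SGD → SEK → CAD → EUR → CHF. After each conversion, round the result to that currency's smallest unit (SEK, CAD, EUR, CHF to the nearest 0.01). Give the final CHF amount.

CHF 338,676.70

SGD 507,000.00 × 7.647 = SEK 3,877,029.00
SEK 3,877,029.00 × 0.1282 = CAD 497,035.12
CAD 497,035.12 ÷ 1.607 = EUR 309,293.79
EUR 309,293.79 × 1.095 = CHF 338,676.70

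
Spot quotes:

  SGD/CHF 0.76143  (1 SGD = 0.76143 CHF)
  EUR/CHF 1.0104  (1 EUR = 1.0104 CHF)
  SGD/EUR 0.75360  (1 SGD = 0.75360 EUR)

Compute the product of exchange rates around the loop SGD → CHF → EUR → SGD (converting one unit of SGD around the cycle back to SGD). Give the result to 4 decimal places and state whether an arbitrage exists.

Around SGD → CHF → EUR → SGD: 1 × 0.76143 ÷ 1.0104 ÷ 0.75360 = 0.999990
Product ≈ 1 (deviation 0.001%, within rounding noise).

1.0000 (no arbitrage)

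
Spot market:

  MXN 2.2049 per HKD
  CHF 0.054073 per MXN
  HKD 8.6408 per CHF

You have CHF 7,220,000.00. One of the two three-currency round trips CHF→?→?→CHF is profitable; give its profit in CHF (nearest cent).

Profit: CHF 218,074.32

Profitable loop is CHF → HKD → MXN → CHF:
CHF 7,220,000.00 × 8.6408 = HKD 62,386,576.00
HKD 62,386,576.00 × 2.2049 = MXN 137,556,161.42
MXN 137,556,161.42 × 0.054073 = CHF 7,438,074.32
Profit = CHF 7,438,074.32 − CHF 7,220,000.00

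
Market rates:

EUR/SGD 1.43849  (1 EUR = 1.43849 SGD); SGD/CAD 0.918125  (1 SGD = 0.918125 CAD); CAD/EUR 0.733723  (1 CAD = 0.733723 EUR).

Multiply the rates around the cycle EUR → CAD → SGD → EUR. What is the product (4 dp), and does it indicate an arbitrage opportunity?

Around EUR → CAD → SGD → EUR: 1 ÷ 0.733723 ÷ 0.918125 ÷ 1.43849 = 1.031951
Product > 1; profitable direction is EUR → CAD → SGD → EUR.

1.0320 (arbitrage exists)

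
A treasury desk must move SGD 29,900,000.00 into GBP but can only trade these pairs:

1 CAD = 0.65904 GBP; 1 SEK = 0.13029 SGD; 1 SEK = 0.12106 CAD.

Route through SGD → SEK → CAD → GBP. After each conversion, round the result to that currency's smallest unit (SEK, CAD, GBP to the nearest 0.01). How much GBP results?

SGD 29,900,000.00 ÷ 0.13029 = SEK 229,488,065.09
SEK 229,488,065.09 × 0.12106 = CAD 27,781,825.16
CAD 27,781,825.16 × 0.65904 = GBP 18,309,334.05

GBP 18,309,334.05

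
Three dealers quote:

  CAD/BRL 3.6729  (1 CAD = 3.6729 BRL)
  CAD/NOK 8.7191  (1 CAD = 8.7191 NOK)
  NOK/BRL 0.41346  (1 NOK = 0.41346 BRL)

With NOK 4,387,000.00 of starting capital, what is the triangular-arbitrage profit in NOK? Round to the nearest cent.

Profitable loop is NOK → CAD → BRL → NOK:
NOK 4,387,000.00 ÷ 8.7191 = CAD 503,148.26
CAD 503,148.26 × 3.6729 = BRL 1,848,013.25
BRL 1,848,013.25 ÷ 0.41346 = NOK 4,469,630.07
Profit = NOK 4,469,630.07 − NOK 4,387,000.00

Profit: NOK 82,630.07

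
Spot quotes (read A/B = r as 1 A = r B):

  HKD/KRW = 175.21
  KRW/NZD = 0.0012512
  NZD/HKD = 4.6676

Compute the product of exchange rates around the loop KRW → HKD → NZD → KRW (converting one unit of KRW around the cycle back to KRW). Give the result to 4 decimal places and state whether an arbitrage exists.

0.9773 (arbitrage exists)

Around KRW → HKD → NZD → KRW: 1 ÷ 175.21 ÷ 4.6676 ÷ 0.0012512 = 0.977284
Product < 1; profitable direction is KRW → NZD → HKD → KRW.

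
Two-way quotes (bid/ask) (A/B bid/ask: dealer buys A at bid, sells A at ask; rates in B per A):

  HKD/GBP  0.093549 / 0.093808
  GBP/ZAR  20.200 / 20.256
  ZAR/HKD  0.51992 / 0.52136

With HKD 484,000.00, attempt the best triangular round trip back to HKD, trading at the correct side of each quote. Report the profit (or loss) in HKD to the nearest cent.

Best loop HKD → ZAR → GBP → HKD:
HKD 484,000.00 ÷ 0.52136 (buy ZAR at ask) = ZAR 928,341.26
ZAR 928,341.26 ÷ 20.256 (buy GBP at ask) = GBP 45,830.43
GBP 45,830.43 ÷ 0.093808 (buy HKD at ask) = HKD 488,555.70

Net profit: HKD 4,555.70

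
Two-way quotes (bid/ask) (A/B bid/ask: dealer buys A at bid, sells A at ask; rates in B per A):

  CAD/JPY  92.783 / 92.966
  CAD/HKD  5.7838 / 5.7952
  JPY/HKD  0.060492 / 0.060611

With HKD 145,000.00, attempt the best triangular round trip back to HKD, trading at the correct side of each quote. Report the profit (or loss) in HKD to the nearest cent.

Net profit: HKD 3,835.21

Best loop HKD → JPY → CAD → HKD:
HKD 145,000.00 ÷ 0.060611 (buy JPY at ask) = JPY 2,392,305
JPY 2,392,305 ÷ 92.966 (buy CAD at ask) = CAD 25,733.12
CAD 25,733.12 × 5.7838 (sell CAD at bid) = HKD 148,835.21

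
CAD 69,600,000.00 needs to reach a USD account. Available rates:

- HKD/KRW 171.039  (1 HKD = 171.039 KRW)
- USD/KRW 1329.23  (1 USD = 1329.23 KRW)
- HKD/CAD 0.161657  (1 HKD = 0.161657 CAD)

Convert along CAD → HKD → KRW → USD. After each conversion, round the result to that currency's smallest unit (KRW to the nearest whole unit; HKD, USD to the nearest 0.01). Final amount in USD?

USD 55,399,996.70

CAD 69,600,000.00 ÷ 0.161657 = HKD 430,541,207.62
HKD 430,541,207.62 × 171.039 = KRW 73,639,337,610
KRW 73,639,337,610 ÷ 1329.23 = USD 55,399,996.70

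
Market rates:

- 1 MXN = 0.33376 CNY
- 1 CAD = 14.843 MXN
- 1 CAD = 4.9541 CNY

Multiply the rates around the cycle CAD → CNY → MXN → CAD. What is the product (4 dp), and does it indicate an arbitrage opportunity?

1.0000 (no arbitrage)

Around CAD → CNY → MXN → CAD: 1 × 4.9541 ÷ 0.33376 ÷ 14.843 = 1.000020
Product ≈ 1 (deviation 0.002%, within rounding noise).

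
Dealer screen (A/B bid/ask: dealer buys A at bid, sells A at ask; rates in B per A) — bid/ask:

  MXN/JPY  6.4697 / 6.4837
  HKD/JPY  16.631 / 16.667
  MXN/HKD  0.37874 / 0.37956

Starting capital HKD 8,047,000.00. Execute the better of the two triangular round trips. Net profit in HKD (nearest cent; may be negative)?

Net profit: HKD 182,629.26

Best loop HKD → MXN → JPY → HKD:
HKD 8,047,000.00 ÷ 0.37956 (buy MXN at ask) = MXN 21,200,864.16
MXN 21,200,864.16 × 6.4697 (sell MXN at bid) = JPY 137,163,231
JPY 137,163,231 ÷ 16.667 (buy HKD at ask) = HKD 8,229,629.26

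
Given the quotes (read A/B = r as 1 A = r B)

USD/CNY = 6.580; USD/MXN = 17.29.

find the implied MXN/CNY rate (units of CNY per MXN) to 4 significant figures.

1 MXN ÷ 17.29 = 0.0578369 USD
0.0578369 USD × 6.580 = 0.380567 CNY

MXN/CNY = 0.3806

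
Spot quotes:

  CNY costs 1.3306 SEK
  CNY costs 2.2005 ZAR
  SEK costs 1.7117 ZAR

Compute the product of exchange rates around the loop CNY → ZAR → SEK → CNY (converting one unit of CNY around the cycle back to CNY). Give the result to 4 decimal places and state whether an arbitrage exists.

0.9662 (arbitrage exists)

Around CNY → ZAR → SEK → CNY: 1 × 2.2005 ÷ 1.7117 ÷ 1.3306 = 0.966154
Product < 1; profitable direction is CNY → SEK → ZAR → CNY.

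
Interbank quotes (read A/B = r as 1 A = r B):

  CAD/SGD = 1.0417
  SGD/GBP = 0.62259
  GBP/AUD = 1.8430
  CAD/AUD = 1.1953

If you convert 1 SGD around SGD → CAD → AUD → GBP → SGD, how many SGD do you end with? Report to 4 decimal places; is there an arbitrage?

1.0000 (no arbitrage)

Around SGD → CAD → AUD → GBP → SGD: 1 ÷ 1.0417 × 1.1953 ÷ 1.8430 ÷ 0.62259 = 1.000016
Product ≈ 1 (deviation 0.002%, within rounding noise).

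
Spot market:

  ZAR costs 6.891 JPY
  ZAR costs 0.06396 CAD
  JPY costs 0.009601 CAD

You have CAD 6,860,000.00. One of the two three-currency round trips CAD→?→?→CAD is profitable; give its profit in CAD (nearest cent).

Profit: CAD 236,012.64

Profitable loop is CAD → ZAR → JPY → CAD:
CAD 6,860,000.00 ÷ 0.06396 = ZAR 107,254,534.08
ZAR 107,254,534.08 × 6.891 = JPY 739,090,994
JPY 739,090,994 × 0.009601 = CAD 7,096,012.64
Profit = CAD 7,096,012.64 − CAD 6,860,000.00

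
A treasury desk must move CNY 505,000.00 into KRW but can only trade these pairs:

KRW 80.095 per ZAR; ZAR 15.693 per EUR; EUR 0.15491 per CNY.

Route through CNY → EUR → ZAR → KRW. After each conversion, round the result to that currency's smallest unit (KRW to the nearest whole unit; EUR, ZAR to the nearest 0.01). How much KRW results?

CNY 505,000.00 × 0.15491 = EUR 78,229.55
EUR 78,229.55 × 15.693 = ZAR 1,227,656.33
ZAR 1,227,656.33 × 80.095 = KRW 98,329,134

KRW 98,329,134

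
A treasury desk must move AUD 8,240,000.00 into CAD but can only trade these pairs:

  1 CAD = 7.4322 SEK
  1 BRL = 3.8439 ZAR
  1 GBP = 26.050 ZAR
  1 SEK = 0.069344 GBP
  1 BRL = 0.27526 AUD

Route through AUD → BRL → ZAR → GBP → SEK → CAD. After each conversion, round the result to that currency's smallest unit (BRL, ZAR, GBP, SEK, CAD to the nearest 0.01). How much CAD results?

CAD 8,570,816.20

AUD 8,240,000.00 ÷ 0.27526 = BRL 29,935,333.87
BRL 29,935,333.87 × 3.8439 = ZAR 115,068,429.86
ZAR 115,068,429.86 ÷ 26.050 = GBP 4,417,214.20
GBP 4,417,214.20 ÷ 0.069344 = SEK 63,700,020.19
SEK 63,700,020.19 ÷ 7.4322 = CAD 8,570,816.20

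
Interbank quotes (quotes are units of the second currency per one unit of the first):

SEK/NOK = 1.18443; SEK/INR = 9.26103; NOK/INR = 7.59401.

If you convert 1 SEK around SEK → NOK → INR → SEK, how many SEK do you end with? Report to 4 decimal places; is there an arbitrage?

0.9712 (arbitrage exists)

Around SEK → NOK → INR → SEK: 1 × 1.18443 × 7.59401 ÷ 9.26103 = 0.971228
Product < 1; profitable direction is SEK → INR → NOK → SEK.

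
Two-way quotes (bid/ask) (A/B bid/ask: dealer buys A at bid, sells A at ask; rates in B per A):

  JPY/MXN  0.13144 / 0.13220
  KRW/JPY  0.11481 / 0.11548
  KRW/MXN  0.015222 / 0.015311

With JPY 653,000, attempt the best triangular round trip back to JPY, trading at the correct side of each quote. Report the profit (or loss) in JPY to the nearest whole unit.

Net result: JPY -1,902 (no profitable arbitrage after spreads)

Best loop JPY → KRW → MXN → JPY:
JPY 653,000 ÷ 0.11548 (buy KRW at ask) = KRW 5,654,659
KRW 5,654,659 × 0.015222 (sell KRW at bid) = MXN 86,075.22
MXN 86,075.22 ÷ 0.13220 (buy JPY at ask) = JPY 651,098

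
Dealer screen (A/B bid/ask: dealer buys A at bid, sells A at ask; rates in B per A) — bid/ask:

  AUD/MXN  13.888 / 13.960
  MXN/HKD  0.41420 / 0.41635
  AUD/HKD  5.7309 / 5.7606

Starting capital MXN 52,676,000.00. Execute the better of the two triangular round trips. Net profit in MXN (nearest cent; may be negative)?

Best loop MXN → HKD → AUD → MXN:
MXN 52,676,000.00 × 0.41420 (sell MXN at bid) = HKD 21,818,399.20
HKD 21,818,399.20 ÷ 5.7606 (buy AUD at ask) = AUD 3,787,521.99
AUD 3,787,521.99 × 13.888 (sell AUD at bid) = MXN 52,601,105.46

Net result: MXN -74,894.54 (no profitable arbitrage after spreads)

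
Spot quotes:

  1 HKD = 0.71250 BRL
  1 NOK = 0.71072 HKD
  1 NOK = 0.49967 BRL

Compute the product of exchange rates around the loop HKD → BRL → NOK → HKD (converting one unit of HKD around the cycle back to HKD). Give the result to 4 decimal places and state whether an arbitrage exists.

Around HKD → BRL → NOK → HKD: 1 × 0.71250 ÷ 0.49967 × 0.71072 = 1.013445
Product > 1; profitable direction is HKD → BRL → NOK → HKD.

1.0134 (arbitrage exists)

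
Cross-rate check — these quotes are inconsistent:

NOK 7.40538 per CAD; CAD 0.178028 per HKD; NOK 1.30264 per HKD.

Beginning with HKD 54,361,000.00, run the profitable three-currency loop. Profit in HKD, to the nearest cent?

Profitable loop is HKD → CAD → NOK → HKD:
HKD 54,361,000.00 × 0.178028 = CAD 9,677,780.11
CAD 9,677,780.11 × 7.40538 = NOK 71,667,639.26
NOK 71,667,639.26 ÷ 1.30264 = HKD 55,017,225.98
Profit = HKD 55,017,225.98 − HKD 54,361,000.00

Profit: HKD 656,225.98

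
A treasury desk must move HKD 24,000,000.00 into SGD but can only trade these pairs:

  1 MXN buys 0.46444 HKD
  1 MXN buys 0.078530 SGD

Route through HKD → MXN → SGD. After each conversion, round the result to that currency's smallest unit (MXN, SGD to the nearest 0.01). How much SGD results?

SGD 4,058,048.40

HKD 24,000,000.00 ÷ 0.46444 = MXN 51,675,135.65
MXN 51,675,135.65 × 0.078530 = SGD 4,058,048.40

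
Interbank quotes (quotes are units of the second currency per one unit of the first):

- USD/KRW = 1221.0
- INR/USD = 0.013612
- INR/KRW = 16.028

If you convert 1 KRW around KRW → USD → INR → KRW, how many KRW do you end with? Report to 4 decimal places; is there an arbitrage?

0.9644 (arbitrage exists)

Around KRW → USD → INR → KRW: 1 ÷ 1221.0 ÷ 0.013612 × 16.028 = 0.964366
Product < 1; profitable direction is KRW → INR → USD → KRW.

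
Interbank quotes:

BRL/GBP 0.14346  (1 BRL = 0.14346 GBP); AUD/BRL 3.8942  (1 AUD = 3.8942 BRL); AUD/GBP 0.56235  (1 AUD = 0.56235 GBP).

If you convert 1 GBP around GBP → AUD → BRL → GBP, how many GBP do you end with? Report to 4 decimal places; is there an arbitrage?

Around GBP → AUD → BRL → GBP: 1 ÷ 0.56235 × 3.8942 × 0.14346 = 0.993442
Product < 1; profitable direction is GBP → BRL → AUD → GBP.

0.9934 (arbitrage exists)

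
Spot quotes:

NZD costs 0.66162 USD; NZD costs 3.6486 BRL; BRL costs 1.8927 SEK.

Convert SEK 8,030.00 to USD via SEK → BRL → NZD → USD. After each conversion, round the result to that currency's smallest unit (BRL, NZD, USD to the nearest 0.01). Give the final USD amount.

USD 769.34

SEK 8,030.00 ÷ 1.8927 = BRL 4,242.62
BRL 4,242.62 ÷ 3.6486 = NZD 1,162.81
NZD 1,162.81 × 0.66162 = USD 769.34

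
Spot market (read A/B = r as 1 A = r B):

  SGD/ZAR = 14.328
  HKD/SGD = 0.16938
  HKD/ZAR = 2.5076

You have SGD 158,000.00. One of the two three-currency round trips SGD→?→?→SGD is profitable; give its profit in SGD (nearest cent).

Profitable loop is SGD → HKD → ZAR → SGD:
SGD 158,000.00 ÷ 0.16938 = HKD 932,813.79
HKD 932,813.79 × 2.5076 = ZAR 2,339,123.86
ZAR 2,339,123.86 ÷ 14.328 = SGD 163,255.43
Profit = SGD 163,255.43 − SGD 158,000.00

Profit: SGD 5,255.43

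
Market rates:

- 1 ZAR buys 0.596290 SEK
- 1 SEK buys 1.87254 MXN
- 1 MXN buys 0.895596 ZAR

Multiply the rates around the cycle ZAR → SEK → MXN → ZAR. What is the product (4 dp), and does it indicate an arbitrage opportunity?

Around ZAR → SEK → MXN → ZAR: 1 × 0.596290 × 1.87254 × 0.895596 = 1.000002
Product ≈ 1 (deviation 0.000%, within rounding noise).

1.0000 (no arbitrage)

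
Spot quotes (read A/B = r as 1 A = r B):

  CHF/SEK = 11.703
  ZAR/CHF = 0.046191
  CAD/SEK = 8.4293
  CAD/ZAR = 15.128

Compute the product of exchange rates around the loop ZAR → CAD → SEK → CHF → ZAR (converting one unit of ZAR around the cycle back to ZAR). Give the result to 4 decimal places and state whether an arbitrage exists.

1.0308 (arbitrage exists)

Around ZAR → CAD → SEK → CHF → ZAR: 1 ÷ 15.128 × 8.4293 ÷ 11.703 ÷ 0.046191 = 1.030755
Product > 1; profitable direction is ZAR → CAD → SEK → CHF → ZAR.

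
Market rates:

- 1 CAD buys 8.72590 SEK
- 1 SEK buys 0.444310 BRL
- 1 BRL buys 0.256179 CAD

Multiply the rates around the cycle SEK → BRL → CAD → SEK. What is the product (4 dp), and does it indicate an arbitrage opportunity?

Around SEK → BRL → CAD → SEK: 1 × 0.444310 × 0.256179 × 8.72590 = 0.993207
Product < 1; profitable direction is SEK → CAD → BRL → SEK.

0.9932 (arbitrage exists)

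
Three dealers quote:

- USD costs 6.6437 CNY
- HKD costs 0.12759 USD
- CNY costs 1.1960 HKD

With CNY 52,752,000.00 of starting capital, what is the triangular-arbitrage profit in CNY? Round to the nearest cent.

Profit: CNY 728,660.26

Profitable loop is CNY → HKD → USD → CNY:
CNY 52,752,000.00 × 1.1960 = HKD 63,091,392.00
HKD 63,091,392.00 × 0.12759 = USD 8,049,830.71
USD 8,049,830.71 × 6.6437 = CNY 53,480,660.26
Profit = CNY 53,480,660.26 − CNY 52,752,000.00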